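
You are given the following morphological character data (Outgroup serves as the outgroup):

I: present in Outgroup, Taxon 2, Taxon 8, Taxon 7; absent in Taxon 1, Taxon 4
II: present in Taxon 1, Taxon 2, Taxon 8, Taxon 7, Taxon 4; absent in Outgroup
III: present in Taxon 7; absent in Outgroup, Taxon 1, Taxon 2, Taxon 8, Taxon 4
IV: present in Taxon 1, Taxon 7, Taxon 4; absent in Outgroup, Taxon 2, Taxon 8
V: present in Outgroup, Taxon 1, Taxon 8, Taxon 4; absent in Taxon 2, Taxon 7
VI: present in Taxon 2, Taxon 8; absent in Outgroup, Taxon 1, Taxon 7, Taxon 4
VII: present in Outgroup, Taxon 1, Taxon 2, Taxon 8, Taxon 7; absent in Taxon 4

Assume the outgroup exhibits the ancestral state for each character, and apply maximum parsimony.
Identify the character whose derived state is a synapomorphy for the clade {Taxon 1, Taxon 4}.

I

Character polarity is set by the outgroup: the derived state is whichever differs from the outgroup's state, so for I, V, VII the derived state is 'absent', and for the remaining characters it is 'present'.
I (derived state 'absent') is shared by Taxon 1 and Taxon 4 — a synapomorphy uniting that clade.
All ingroup taxa share the derived state 'present' for II; it defines the ingroup but does not resolve relationships within it.
III (derived state 'present') is unique to Taxon 7 (autapomorphy; uninformative for grouping).
IV (derived state 'present') is shared by Taxon 1, Taxon 4, and Taxon 7 — a synapomorphy uniting that clade.
V (state 'absent') occurs in Taxon 2 and Taxon 7 but conflicts with the nesting implied by the other characters — most parsimoniously interpreted as homoplasy.
VI: derived state 'present' in Taxon 2 and Taxon 8 only — synapomorphy for {Taxon 2, Taxon 8}.
VII (derived state 'absent') is unique to Taxon 4 (autapomorphy; uninformative for grouping).
Most parsimonious ingroup topology: ((Taxon 2,Taxon 8),((Taxon 4,Taxon 1),Taxon 7)).
The clade {Taxon 1, Taxon 4} is supported by I: its derived state 'absent' occurs in exactly those taxa and in no other taxon (including the outgroup).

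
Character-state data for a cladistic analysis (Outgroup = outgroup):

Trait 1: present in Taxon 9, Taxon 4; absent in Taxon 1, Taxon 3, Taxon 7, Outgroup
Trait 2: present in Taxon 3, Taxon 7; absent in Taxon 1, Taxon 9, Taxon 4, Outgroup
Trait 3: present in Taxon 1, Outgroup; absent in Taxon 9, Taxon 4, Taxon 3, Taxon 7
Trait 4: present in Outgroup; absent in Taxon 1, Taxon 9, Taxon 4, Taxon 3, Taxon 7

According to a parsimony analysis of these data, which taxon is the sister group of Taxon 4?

Taxon 9

Character polarity is set by the outgroup: the derived state is whichever differs from the outgroup's state, so for Trait 3, Trait 4 the derived state is 'absent', and for the remaining characters it is 'present'.
Trait 1: derived state 'present' in Taxon 4 and Taxon 9 only — synapomorphy for {Taxon 4, Taxon 9}.
Trait 2 (derived state 'present') is shared by Taxon 3 and Taxon 7 — a synapomorphy uniting that clade.
Only Taxon 3, Taxon 4, Taxon 7, and Taxon 9 show the derived state 'absent' for Trait 3, supporting them as a clade.
All ingroup taxa share the derived state 'absent' for Trait 4; it defines the ingroup but does not resolve relationships within it.
Most parsimonious ingroup topology: (((Taxon 3,Taxon 7),(Taxon 4,Taxon 9)),Taxon 1).
Taxon 4 and Taxon 9 form a cherry on this tree, so they are sister taxa.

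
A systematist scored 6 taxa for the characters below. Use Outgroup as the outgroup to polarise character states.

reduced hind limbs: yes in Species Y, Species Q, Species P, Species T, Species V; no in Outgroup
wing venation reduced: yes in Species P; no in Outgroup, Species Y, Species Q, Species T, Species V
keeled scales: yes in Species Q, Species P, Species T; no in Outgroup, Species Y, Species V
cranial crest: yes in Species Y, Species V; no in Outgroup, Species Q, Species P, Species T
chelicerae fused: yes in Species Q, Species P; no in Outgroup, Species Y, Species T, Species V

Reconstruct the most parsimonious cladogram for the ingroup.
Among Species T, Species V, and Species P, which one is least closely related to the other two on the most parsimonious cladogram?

The outgroup has state 'no' for every character, so 'yes' is the derived state throughout.
All ingroup taxa share the derived state 'yes' for reduced hind limbs; it defines the ingroup but does not resolve relationships within it.
wing venation reduced (derived state 'yes') is unique to Species P (autapomorphy; uninformative for grouping).
keeled scales: derived state 'yes' in Species P, Species Q, and Species T only — synapomorphy for {Species P, Species Q, Species T}.
cranial crest: derived state 'yes' in Species V and Species Y only — synapomorphy for {Species V, Species Y}.
chelicerae fused: derived state 'yes' in Species P and Species Q only — synapomorphy for {Species P, Species Q}.
Most parsimonious ingroup topology: ((Species Y,Species V),((Species Q,Species P),Species T)).
Species T and Species P share a more recent common ancestor with each other than either does with Species V, so Species V is the least closely related of the three.

Species V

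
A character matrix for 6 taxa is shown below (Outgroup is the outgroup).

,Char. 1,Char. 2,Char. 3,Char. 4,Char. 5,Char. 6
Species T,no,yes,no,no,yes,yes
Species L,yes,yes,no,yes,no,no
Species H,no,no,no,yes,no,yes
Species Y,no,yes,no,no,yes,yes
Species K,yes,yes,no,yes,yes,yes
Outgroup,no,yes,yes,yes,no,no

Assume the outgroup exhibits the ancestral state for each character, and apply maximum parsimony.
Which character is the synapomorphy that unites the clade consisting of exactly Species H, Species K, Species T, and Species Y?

Character polarity is set by the outgroup: the derived state is whichever differs from the outgroup's state, so for Char. 2, Char. 3, Char. 4 the derived state is 'no', and for the remaining characters it is 'yes'.
Char. 1 groups Species K and Species L, which is incompatible with the clades supported by the remaining characters; treating it as convergent (homoplasy) costs fewer steps than any alternative tree.
Char. 2: derived state 'no' in Species H only — an autapomorphy, so it tells us nothing about relationships among taxa.
Char. 3 (derived state 'no') is shared by all ingroup taxa — unites the whole ingroup.
Char. 4 (derived state 'no') is shared by Species T and Species Y — a synapomorphy uniting that clade.
Char. 5 (derived state 'yes') is shared by Species K, Species T, and Species Y — a synapomorphy uniting that clade.
Char. 6: derived state 'yes' in Species H, Species K, Species T, and Species Y only — synapomorphy for {Species H, Species K, Species T, Species Y}.
Most parsimonious ingroup topology: ((((Species Y,Species T),Species K),Species H),Species L).
The clade {Species H, Species K, Species T, Species Y} is supported by Char. 6: its derived state 'yes' occurs in exactly those taxa and in no other taxon (including the outgroup).

Char. 6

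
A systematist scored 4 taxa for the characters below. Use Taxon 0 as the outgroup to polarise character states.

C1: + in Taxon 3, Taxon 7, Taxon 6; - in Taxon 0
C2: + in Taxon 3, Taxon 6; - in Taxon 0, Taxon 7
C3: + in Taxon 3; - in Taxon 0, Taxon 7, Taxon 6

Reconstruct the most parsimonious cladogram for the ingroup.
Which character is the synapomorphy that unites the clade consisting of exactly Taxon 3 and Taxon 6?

C2

The outgroup has state '-' for every character, so '+' is the derived state throughout.
C1 (derived state '+') is shared by all ingroup taxa — unites the whole ingroup.
Only Taxon 3 and Taxon 6 show the derived state '+' for C2, supporting them as a clade.
C3: derived state '+' in Taxon 3 only — an autapomorphy, so it tells us nothing about relationships among taxa.
Most parsimonious ingroup topology: ((Taxon 3,Taxon 6),Taxon 7).
The clade {Taxon 3, Taxon 6} is supported by C2: its derived state '+' occurs in exactly those taxa and in no other taxon (including the outgroup).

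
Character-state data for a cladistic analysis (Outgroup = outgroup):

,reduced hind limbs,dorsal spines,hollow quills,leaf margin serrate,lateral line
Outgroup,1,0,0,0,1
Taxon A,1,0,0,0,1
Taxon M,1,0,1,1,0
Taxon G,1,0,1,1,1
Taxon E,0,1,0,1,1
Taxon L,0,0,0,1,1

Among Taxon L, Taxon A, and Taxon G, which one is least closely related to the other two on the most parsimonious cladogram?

Taxon A

Character polarity is set by the outgroup: the derived state is whichever differs from the outgroup's state, so for reduced hind limbs, lateral line the derived state is '0', and for the remaining characters it is '1'.
reduced hind limbs: derived state '0' in Taxon E and Taxon L only — synapomorphy for {Taxon E, Taxon L}.
dorsal spines: derived state '1' in Taxon E only — an autapomorphy, so it tells us nothing about relationships among taxa.
Only Taxon G and Taxon M show the derived state '1' for hollow quills, supporting them as a clade.
leaf margin serrate: derived state '1' in Taxon E, Taxon G, Taxon L, and Taxon M only — synapomorphy for {Taxon E, Taxon G, Taxon L, Taxon M}.
lateral line (derived state '0') is unique to Taxon M (autapomorphy; uninformative for grouping).
Most parsimonious ingroup topology: (Taxon A,((Taxon M,Taxon G),(Taxon E,Taxon L))).
Taxon L and Taxon G share a more recent common ancestor with each other than either does with Taxon A, so Taxon A is the least closely related of the three.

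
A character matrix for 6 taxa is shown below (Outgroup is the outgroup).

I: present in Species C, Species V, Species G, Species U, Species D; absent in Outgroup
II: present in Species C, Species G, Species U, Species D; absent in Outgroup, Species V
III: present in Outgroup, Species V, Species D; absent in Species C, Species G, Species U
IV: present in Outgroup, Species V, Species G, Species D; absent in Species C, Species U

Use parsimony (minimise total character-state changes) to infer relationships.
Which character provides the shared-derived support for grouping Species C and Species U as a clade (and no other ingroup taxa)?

Character polarity is set by the outgroup: the derived state is whichever differs from the outgroup's state, so for III, IV the derived state is 'absent', and for the remaining characters it is 'present'.
I (derived state 'present') is shared by all ingroup taxa — unites the whole ingroup.
II: derived state 'present' in Species C, Species D, Species G, and Species U only — synapomorphy for {Species C, Species D, Species G, Species U}.
Only Species C, Species G, and Species U show the derived state 'absent' for III, supporting them as a clade.
IV (derived state 'absent') is shared by Species C and Species U — a synapomorphy uniting that clade.
Most parsimonious ingroup topology: ((((Species U,Species C),Species G),Species D),Species V).
The clade {Species C, Species U} is supported by IV: its derived state 'absent' occurs in exactly those taxa and in no other taxon (including the outgroup).

IV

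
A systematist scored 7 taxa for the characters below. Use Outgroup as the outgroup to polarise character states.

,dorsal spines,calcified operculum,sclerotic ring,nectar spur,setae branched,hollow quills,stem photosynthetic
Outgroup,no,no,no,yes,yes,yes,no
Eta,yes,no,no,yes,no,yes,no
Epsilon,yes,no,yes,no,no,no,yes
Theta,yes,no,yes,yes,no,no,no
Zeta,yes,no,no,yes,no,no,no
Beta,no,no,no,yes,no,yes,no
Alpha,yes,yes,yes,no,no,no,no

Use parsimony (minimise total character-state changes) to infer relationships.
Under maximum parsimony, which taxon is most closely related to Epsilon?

Character polarity is set by the outgroup: the derived state is whichever differs from the outgroup's state, so for nectar spur, setae branched, hollow quills the derived state is 'no', and for the remaining characters it is 'yes'.
dorsal spines: derived state 'yes' in Alpha, Epsilon, Eta, Theta, and Zeta only — synapomorphy for {Alpha, Epsilon, Eta, Theta, Zeta}.
calcified operculum (derived state 'yes') is unique to Alpha (autapomorphy; uninformative for grouping).
sclerotic ring: derived state 'yes' in Alpha, Epsilon, and Theta only — synapomorphy for {Alpha, Epsilon, Theta}.
nectar spur (derived state 'no') is shared by Alpha and Epsilon — a synapomorphy uniting that clade.
All ingroup taxa share the derived state 'no' for setae branched; it defines the ingroup but does not resolve relationships within it.
hollow quills: derived state 'no' in Alpha, Epsilon, Theta, and Zeta only — synapomorphy for {Alpha, Epsilon, Theta, Zeta}.
stem photosynthetic: derived state 'yes' in Epsilon only — an autapomorphy, so it tells us nothing about relationships among taxa.
Most parsimonious ingroup topology: ((Eta,(((Epsilon,Alpha),Theta),Zeta)),Beta).
Epsilon and Alpha form a cherry on this tree, so they are sister taxa.

Alpha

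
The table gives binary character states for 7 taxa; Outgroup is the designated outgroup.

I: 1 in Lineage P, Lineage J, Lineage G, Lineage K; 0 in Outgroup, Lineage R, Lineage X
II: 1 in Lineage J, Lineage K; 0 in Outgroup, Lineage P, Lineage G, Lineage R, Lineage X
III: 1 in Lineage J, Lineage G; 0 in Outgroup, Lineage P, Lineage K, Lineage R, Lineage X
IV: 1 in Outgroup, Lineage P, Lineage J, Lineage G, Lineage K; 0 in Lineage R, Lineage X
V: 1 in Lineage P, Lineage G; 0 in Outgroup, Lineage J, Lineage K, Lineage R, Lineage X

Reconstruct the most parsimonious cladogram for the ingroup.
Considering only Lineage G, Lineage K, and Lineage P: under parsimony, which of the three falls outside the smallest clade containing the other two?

Lineage K

Character polarity is set by the outgroup: the derived state is whichever differs from the outgroup's state, so for IV the derived state is '0', and for the remaining characters it is '1'.
Only Lineage G, Lineage J, Lineage K, and Lineage P show the derived state '1' for I, supporting them as a clade.
Only Lineage J and Lineage K show the derived state '1' for II, supporting them as a clade.
III (state '1') occurs in Lineage G and Lineage J but conflicts with the nesting implied by the other characters — most parsimoniously interpreted as homoplasy.
IV: derived state '0' in Lineage R and Lineage X only — synapomorphy for {Lineage R, Lineage X}.
V (derived state '1') is shared by Lineage G and Lineage P — a synapomorphy uniting that clade.
Most parsimonious ingroup topology: (((Lineage P,Lineage G),(Lineage J,Lineage K)),(Lineage R,Lineage X)).
Lineage G and Lineage P share a more recent common ancestor with each other than either does with Lineage K, so Lineage K is the least closely related of the three.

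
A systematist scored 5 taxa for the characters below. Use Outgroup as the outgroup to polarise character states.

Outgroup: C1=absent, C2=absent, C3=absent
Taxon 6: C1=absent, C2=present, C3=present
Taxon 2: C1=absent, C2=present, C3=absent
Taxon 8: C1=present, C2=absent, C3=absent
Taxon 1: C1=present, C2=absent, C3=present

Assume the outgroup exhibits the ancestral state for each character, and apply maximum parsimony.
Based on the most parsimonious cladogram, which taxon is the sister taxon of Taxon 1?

The outgroup has state 'absent' for every character, so 'present' is the derived state throughout.
C1 (derived state 'present') is shared by Taxon 1 and Taxon 8 — a synapomorphy uniting that clade.
C2 (derived state 'present') is shared by Taxon 2 and Taxon 6 — a synapomorphy uniting that clade.
C3 (state 'present') occurs in Taxon 1 and Taxon 6 but conflicts with the nesting implied by the other characters — most parsimoniously interpreted as homoplasy.
Most parsimonious ingroup topology: ((Taxon 6,Taxon 2),(Taxon 8,Taxon 1)).
Taxon 1 and Taxon 8 form a cherry on this tree, so they are sister taxa.

Taxon 8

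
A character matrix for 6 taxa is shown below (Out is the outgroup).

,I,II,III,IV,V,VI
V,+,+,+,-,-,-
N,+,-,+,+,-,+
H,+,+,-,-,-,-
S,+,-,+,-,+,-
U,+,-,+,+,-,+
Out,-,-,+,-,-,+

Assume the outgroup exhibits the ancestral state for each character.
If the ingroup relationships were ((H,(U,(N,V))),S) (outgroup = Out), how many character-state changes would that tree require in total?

Map each character onto ((H,(U,(N,V))),S) (rooted by Out) and count the minimum state changes it requires (Fitch parsimony):
I: 1; II: 2; III: 1; IV: 2; V: 1; VI: 3.
Total tree length = 10.

10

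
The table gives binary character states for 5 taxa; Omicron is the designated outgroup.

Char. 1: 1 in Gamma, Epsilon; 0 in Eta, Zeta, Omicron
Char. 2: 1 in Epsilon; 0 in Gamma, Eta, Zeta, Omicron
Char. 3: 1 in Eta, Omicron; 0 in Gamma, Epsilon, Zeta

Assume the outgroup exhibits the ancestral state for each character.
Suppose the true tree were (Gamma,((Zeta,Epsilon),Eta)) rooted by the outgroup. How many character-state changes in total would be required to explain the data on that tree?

Map each character onto (Gamma,((Zeta,Epsilon),Eta)) (rooted by Omicron) and count the minimum state changes it requires (Fitch parsimony):
Char. 1: 2; Char. 2: 1; Char. 3: 2.
Total tree length = 5.

5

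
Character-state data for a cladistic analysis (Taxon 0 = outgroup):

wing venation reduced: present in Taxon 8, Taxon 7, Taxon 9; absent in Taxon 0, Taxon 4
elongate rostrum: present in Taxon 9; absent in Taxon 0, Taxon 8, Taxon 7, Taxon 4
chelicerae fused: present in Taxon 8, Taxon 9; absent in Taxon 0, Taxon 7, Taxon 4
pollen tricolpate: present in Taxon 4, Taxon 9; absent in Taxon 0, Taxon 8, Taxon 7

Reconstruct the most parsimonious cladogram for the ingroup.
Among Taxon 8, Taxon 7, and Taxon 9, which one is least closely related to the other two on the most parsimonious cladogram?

The outgroup has state 'absent' for every character, so 'present' is the derived state throughout.
wing venation reduced: derived state 'present' in Taxon 7, Taxon 8, and Taxon 9 only — synapomorphy for {Taxon 7, Taxon 8, Taxon 9}.
elongate rostrum: derived state 'present' in Taxon 9 only — an autapomorphy, so it tells us nothing about relationships among taxa.
chelicerae fused: derived state 'present' in Taxon 8 and Taxon 9 only — synapomorphy for {Taxon 8, Taxon 9}.
pollen tricolpate (state 'present') occurs in Taxon 4 and Taxon 9 but conflicts with the nesting implied by the other characters — most parsimoniously interpreted as homoplasy.
Most parsimonious ingroup topology: (((Taxon 8,Taxon 9),Taxon 7),Taxon 4).
Taxon 9 and Taxon 8 share a more recent common ancestor with each other than either does with Taxon 7, so Taxon 7 is the least closely related of the three.

Taxon 7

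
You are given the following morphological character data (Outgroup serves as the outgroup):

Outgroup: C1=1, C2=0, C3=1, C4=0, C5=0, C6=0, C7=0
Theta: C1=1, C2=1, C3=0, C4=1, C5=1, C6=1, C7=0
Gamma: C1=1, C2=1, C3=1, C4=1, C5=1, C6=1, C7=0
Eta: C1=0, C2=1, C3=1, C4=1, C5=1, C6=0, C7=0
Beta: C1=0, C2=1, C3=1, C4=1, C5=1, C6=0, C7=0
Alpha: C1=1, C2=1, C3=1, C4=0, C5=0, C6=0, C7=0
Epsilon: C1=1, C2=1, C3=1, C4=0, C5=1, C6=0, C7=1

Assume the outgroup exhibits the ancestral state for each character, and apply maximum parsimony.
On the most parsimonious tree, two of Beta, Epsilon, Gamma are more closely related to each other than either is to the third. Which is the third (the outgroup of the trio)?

Epsilon

Character polarity is set by the outgroup: the derived state is whichever differs from the outgroup's state, so for C1, C3 the derived state is '0', and for the remaining characters it is '1'.
Only Beta and Eta show the derived state '0' for C1, supporting them as a clade.
C2 (derived state '1') is shared by all ingroup taxa — unites the whole ingroup.
C3: derived state '0' in Theta only — an autapomorphy, so it tells us nothing about relationships among taxa.
C4 (derived state '1') is shared by Beta, Eta, Gamma, and Theta — a synapomorphy uniting that clade.
C5 (derived state '1') is shared by Beta, Epsilon, Eta, Gamma, and Theta — a synapomorphy uniting that clade.
Only Gamma and Theta show the derived state '1' for C6, supporting them as a clade.
C7: derived state '1' in Epsilon only — an autapomorphy, so it tells us nothing about relationships among taxa.
Most parsimonious ingroup topology: ((((Theta,Gamma),(Eta,Beta)),Epsilon),Alpha).
Gamma and Beta share a more recent common ancestor with each other than either does with Epsilon, so Epsilon is the least closely related of the three.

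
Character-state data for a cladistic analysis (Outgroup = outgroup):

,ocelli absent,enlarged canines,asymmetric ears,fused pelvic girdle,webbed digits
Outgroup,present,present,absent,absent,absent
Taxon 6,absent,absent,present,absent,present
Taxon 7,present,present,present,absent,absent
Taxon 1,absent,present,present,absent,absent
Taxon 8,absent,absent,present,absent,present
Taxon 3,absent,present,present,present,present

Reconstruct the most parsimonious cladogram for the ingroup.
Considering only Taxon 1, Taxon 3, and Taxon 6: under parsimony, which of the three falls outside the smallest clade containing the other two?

Character polarity is set by the outgroup: the derived state is whichever differs from the outgroup's state, so for ocelli absent, enlarged canines the derived state is 'absent', and for the remaining characters it is 'present'.
ocelli absent (derived state 'absent') is shared by Taxon 1, Taxon 3, Taxon 6, and Taxon 8 — a synapomorphy uniting that clade.
enlarged canines: derived state 'absent' in Taxon 6 and Taxon 8 only — synapomorphy for {Taxon 6, Taxon 8}.
asymmetric ears (derived state 'present') is shared by all ingroup taxa — unites the whole ingroup.
fused pelvic girdle: derived state 'present' in Taxon 3 only — an autapomorphy, so it tells us nothing about relationships among taxa.
webbed digits (derived state 'present') is shared by Taxon 3, Taxon 6, and Taxon 8 — a synapomorphy uniting that clade.
Most parsimonious ingroup topology: ((((Taxon 6,Taxon 8),Taxon 3),Taxon 1),Taxon 7).
Taxon 6 and Taxon 3 share a more recent common ancestor with each other than either does with Taxon 1, so Taxon 1 is the least closely related of the three.

Taxon 1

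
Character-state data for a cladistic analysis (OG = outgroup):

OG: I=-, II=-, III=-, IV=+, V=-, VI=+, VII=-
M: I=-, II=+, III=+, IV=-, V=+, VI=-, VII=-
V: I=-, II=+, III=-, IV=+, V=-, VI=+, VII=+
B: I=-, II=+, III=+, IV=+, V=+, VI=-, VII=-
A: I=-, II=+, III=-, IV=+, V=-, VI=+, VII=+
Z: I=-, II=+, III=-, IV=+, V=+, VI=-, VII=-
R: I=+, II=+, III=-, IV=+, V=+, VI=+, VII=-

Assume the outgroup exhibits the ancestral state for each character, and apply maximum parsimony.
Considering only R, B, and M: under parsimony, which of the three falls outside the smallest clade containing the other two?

R

Character polarity is set by the outgroup: the derived state is whichever differs from the outgroup's state, so for IV, VI the derived state is '-', and for the remaining characters it is '+'.
I: derived state '+' in R only — an autapomorphy, so it tells us nothing about relationships among taxa.
II (derived state '+') is shared by all ingroup taxa — unites the whole ingroup.
III (derived state '+') is shared by B and M — a synapomorphy uniting that clade.
IV: derived state '-' in M only — an autapomorphy, so it tells us nothing about relationships among taxa.
V (derived state '+') is shared by B, M, R, and Z — a synapomorphy uniting that clade.
VI: derived state '-' in B, M, and Z only — synapomorphy for {B, M, Z}.
VII (derived state '+') is shared by A and V — a synapomorphy uniting that clade.
Most parsimonious ingroup topology: ((((M,B),Z),R),(V,A)).
B and M share a more recent common ancestor with each other than either does with R, so R is the least closely related of the three.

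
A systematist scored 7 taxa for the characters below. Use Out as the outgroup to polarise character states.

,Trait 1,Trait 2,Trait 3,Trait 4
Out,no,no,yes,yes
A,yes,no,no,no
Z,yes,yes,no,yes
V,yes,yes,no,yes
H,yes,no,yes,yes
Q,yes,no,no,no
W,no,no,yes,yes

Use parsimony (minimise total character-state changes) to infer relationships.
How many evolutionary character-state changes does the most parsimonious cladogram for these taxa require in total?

Character polarity is set by the outgroup: the derived state is whichever differs from the outgroup's state, so for Trait 3, Trait 4 the derived state is 'no', and for the remaining characters it is 'yes'.
Trait 1: derived state 'yes' in A, H, Q, V, and Z only — synapomorphy for {A, H, Q, V, Z}.
Trait 2 (derived state 'yes') is shared by V and Z — a synapomorphy uniting that clade.
Trait 3 (derived state 'no') is shared by A, Q, V, and Z — a synapomorphy uniting that clade.
Trait 4 (derived state 'no') is shared by A and Q — a synapomorphy uniting that clade.
Most parsimonious ingroup topology: ((((A,Q),(Z,V)),H),W).
Changes per character on this tree: Trait 1: 1; Trait 2: 1; Trait 3: 1; Trait 4: 1.
Total = 4.

4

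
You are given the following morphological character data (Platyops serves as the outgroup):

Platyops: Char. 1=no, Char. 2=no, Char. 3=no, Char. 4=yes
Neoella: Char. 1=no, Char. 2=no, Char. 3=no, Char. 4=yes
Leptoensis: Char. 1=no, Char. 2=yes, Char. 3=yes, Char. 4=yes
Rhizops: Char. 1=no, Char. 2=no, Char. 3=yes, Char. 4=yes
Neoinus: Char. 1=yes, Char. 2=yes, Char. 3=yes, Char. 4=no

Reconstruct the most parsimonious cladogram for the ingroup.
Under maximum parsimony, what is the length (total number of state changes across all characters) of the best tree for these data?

Character polarity is set by the outgroup: the derived state is whichever differs from the outgroup's state, so for Char. 4 the derived state is 'no', and for the remaining characters it is 'yes'.
Char. 1 (derived state 'yes') is unique to Neoinus (autapomorphy; uninformative for grouping).
Char. 2 (derived state 'yes') is shared by Leptoensis and Neoinus — a synapomorphy uniting that clade.
Char. 3: derived state 'yes' in Leptoensis, Neoinus, and Rhizops only — synapomorphy for {Leptoensis, Neoinus, Rhizops}.
Char. 4 (derived state 'no') is unique to Neoinus (autapomorphy; uninformative for grouping).
Most parsimonious ingroup topology: (Neoella,((Leptoensis,Neoinus),Rhizops)).
Changes per character on this tree: Char. 1: 1; Char. 2: 1; Char. 3: 1; Char. 4: 1.
Total = 4.

4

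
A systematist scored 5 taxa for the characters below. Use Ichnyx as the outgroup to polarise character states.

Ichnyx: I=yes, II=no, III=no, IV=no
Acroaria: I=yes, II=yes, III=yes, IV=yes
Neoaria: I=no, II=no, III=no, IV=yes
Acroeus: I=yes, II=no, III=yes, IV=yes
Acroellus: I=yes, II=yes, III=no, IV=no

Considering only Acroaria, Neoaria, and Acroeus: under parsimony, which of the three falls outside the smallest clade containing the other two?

Neoaria

Character polarity is set by the outgroup: the derived state is whichever differs from the outgroup's state, so for I the derived state is 'no', and for the remaining characters it is 'yes'.
I (derived state 'no') is unique to Neoaria (autapomorphy; uninformative for grouping).
II groups Acroaria and Acroellus, which is incompatible with the clades supported by the remaining characters; treating it as convergent (homoplasy) costs fewer steps than any alternative tree.
III (derived state 'yes') is shared by Acroaria and Acroeus — a synapomorphy uniting that clade.
IV: derived state 'yes' in Acroaria, Acroeus, and Neoaria only — synapomorphy for {Acroaria, Acroeus, Neoaria}.
Most parsimonious ingroup topology: (((Acroaria,Acroeus),Neoaria),Acroellus).
Acroaria and Acroeus share a more recent common ancestor with each other than either does with Neoaria, so Neoaria is the least closely related of the three.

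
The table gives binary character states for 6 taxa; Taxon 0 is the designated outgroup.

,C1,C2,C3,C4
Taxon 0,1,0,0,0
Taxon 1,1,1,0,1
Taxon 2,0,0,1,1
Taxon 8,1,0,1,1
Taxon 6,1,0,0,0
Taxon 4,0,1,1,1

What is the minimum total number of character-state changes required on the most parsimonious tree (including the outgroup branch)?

5

Character polarity is set by the outgroup: the derived state is whichever differs from the outgroup's state, so for C1 the derived state is '0', and for the remaining characters it is '1'.
C1: derived state '0' in Taxon 2 and Taxon 4 only — synapomorphy for {Taxon 2, Taxon 4}.
C2 groups Taxon 1 and Taxon 4, which is incompatible with the clades supported by the remaining characters; treating it as convergent (homoplasy) costs fewer steps than any alternative tree.
Only Taxon 2, Taxon 4, and Taxon 8 show the derived state '1' for C3, supporting them as a clade.
Only Taxon 1, Taxon 2, Taxon 4, and Taxon 8 show the derived state '1' for C4, supporting them as a clade.
Most parsimonious ingroup topology: ((Taxon 1,((Taxon 2,Taxon 4),Taxon 8)),Taxon 6).
Changes per character on this tree: C1: 1; C2: 2; C3: 1; C4: 1.
Total = 5.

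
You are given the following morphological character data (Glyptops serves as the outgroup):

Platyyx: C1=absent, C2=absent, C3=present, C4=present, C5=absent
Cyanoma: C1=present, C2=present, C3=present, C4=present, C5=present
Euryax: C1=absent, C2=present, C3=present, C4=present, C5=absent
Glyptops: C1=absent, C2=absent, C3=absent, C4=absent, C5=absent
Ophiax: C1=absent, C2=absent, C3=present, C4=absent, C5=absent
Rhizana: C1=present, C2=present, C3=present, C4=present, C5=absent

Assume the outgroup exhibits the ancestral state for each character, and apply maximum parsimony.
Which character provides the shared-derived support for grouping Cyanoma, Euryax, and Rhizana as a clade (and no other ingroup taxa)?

The outgroup has state 'absent' for every character, so 'present' is the derived state throughout.
C1: derived state 'present' in Cyanoma and Rhizana only — synapomorphy for {Cyanoma, Rhizana}.
C2: derived state 'present' in Cyanoma, Euryax, and Rhizana only — synapomorphy for {Cyanoma, Euryax, Rhizana}.
C3 (derived state 'present') is shared by all ingroup taxa — unites the whole ingroup.
C4: derived state 'present' in Cyanoma, Euryax, Platyyx, and Rhizana only — synapomorphy for {Cyanoma, Euryax, Platyyx, Rhizana}.
C5: derived state 'present' in Cyanoma only — an autapomorphy, so it tells us nothing about relationships among taxa.
Most parsimonious ingroup topology: ((((Cyanoma,Rhizana),Euryax),Platyyx),Ophiax).
The clade {Cyanoma, Euryax, Rhizana} is supported by C2: its derived state 'present' occurs in exactly those taxa and in no other taxon (including the outgroup).

C2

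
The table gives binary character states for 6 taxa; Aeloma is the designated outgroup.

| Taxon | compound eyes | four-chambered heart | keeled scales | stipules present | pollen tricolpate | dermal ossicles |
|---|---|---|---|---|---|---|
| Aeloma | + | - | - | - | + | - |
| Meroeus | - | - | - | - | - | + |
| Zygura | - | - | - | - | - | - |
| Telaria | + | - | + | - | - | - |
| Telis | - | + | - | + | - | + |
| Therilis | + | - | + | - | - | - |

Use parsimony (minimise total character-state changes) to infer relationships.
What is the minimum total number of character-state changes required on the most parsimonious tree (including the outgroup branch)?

6

Character polarity is set by the outgroup: the derived state is whichever differs from the outgroup's state, so for compound eyes, pollen tricolpate the derived state is '-', and for the remaining characters it is '+'.
compound eyes (derived state '-') is shared by Meroeus, Telis, and Zygura — a synapomorphy uniting that clade.
four-chambered heart (derived state '+') is unique to Telis (autapomorphy; uninformative for grouping).
Only Telaria and Therilis show the derived state '+' for keeled scales, supporting them as a clade.
stipules present (derived state '+') is unique to Telis (autapomorphy; uninformative for grouping).
All ingroup taxa share the derived state '-' for pollen tricolpate; it defines the ingroup but does not resolve relationships within it.
dermal ossicles (derived state '+') is shared by Meroeus and Telis — a synapomorphy uniting that clade.
Most parsimonious ingroup topology: (((Meroeus,Telis),Zygura),(Telaria,Therilis)).
Changes per character on this tree: compound eyes: 1; four-chambered heart: 1; keeled scales: 1; stipules present: 1; pollen tricolpate: 1; dermal ossicles: 1.
Total = 6.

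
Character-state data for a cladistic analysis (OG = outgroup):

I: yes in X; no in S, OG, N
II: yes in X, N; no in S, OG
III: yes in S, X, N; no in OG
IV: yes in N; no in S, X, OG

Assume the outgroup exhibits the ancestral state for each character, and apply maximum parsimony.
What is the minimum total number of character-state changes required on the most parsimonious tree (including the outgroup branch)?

4

The outgroup has state 'no' for every character, so 'yes' is the derived state throughout.
I: derived state 'yes' in X only — an autapomorphy, so it tells us nothing about relationships among taxa.
Only N and X show the derived state 'yes' for II, supporting them as a clade.
All ingroup taxa share the derived state 'yes' for III; it defines the ingroup but does not resolve relationships within it.
IV: derived state 'yes' in N only — an autapomorphy, so it tells us nothing about relationships among taxa.
Most parsimonious ingroup topology: (S,(N,X)).
Changes per character on this tree: I: 1; II: 1; III: 1; IV: 1.
Total = 4.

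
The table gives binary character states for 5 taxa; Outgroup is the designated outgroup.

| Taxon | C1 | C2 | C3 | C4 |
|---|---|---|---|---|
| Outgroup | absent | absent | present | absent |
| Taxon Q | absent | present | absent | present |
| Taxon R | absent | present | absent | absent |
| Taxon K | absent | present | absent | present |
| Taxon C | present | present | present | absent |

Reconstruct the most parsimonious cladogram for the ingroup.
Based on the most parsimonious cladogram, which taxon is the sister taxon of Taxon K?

Character polarity is set by the outgroup: the derived state is whichever differs from the outgroup's state, so for C3 the derived state is 'absent', and for the remaining characters it is 'present'.
C1 (derived state 'present') is unique to Taxon C (autapomorphy; uninformative for grouping).
C2 (derived state 'present') is shared by all ingroup taxa — unites the whole ingroup.
C3 (derived state 'absent') is shared by Taxon K, Taxon Q, and Taxon R — a synapomorphy uniting that clade.
C4 (derived state 'present') is shared by Taxon K and Taxon Q — a synapomorphy uniting that clade.
Most parsimonious ingroup topology: (((Taxon Q,Taxon K),Taxon R),Taxon C).
Taxon K and Taxon Q form a cherry on this tree, so they are sister taxa.

Taxon Q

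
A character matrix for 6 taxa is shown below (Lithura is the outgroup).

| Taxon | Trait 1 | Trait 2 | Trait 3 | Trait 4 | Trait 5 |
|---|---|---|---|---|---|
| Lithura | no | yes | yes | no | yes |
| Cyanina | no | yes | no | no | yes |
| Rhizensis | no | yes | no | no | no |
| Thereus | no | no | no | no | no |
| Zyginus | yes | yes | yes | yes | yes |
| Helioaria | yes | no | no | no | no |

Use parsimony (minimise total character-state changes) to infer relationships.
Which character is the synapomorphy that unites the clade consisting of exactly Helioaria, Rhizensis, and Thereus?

Trait 5

Character polarity is set by the outgroup: the derived state is whichever differs from the outgroup's state, so for Trait 2, Trait 3, Trait 5 the derived state is 'no', and for the remaining characters it is 'yes'.
Trait 1 (state 'yes') occurs in Helioaria and Zyginus but conflicts with the nesting implied by the other characters — most parsimoniously interpreted as homoplasy.
Trait 2: derived state 'no' in Helioaria and Thereus only — synapomorphy for {Helioaria, Thereus}.
Trait 3: derived state 'no' in Cyanina, Helioaria, Rhizensis, and Thereus only — synapomorphy for {Cyanina, Helioaria, Rhizensis, Thereus}.
Trait 4 (derived state 'yes') is unique to Zyginus (autapomorphy; uninformative for grouping).
Only Helioaria, Rhizensis, and Thereus show the derived state 'no' for Trait 5, supporting them as a clade.
Most parsimonious ingroup topology: ((Cyanina,(Rhizensis,(Thereus,Helioaria))),Zyginus).
The clade {Helioaria, Rhizensis, Thereus} is supported by Trait 5: its derived state 'no' occurs in exactly those taxa and in no other taxon (including the outgroup).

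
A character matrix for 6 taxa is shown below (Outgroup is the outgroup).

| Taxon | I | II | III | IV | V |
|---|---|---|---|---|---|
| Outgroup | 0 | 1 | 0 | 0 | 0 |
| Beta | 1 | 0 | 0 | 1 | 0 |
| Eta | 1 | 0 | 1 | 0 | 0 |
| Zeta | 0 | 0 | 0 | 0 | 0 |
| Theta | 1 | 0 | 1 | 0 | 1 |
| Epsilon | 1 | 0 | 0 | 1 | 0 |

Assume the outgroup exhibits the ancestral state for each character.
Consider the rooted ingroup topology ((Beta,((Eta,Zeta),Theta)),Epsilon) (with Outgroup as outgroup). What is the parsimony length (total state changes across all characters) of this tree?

Map each character onto ((Beta,((Eta,Zeta),Theta)),Epsilon) (rooted by Outgroup) and count the minimum state changes it requires (Fitch parsimony):
I: 2; II: 1; III: 2; IV: 2; V: 1.
Total tree length = 8.

8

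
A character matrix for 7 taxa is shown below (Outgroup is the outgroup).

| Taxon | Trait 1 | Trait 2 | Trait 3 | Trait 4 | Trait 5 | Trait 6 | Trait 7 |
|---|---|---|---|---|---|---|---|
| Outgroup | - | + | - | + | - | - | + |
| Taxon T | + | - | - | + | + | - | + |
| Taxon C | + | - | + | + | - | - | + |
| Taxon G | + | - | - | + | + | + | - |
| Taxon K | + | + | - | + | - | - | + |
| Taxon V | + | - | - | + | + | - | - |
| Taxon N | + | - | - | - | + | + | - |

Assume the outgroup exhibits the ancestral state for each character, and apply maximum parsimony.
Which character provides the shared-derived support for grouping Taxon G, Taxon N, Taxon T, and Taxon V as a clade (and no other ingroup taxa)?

Character polarity is set by the outgroup: the derived state is whichever differs from the outgroup's state, so for Trait 2, Trait 4, Trait 7 the derived state is '-', and for the remaining characters it is '+'.
All ingroup taxa share the derived state '+' for Trait 1; it defines the ingroup but does not resolve relationships within it.
Trait 2: derived state '-' in Taxon C, Taxon G, Taxon N, Taxon T, and Taxon V only — synapomorphy for {Taxon C, Taxon G, Taxon N, Taxon T, Taxon V}.
Trait 3: derived state '+' in Taxon C only — an autapomorphy, so it tells us nothing about relationships among taxa.
Trait 4: derived state '-' in Taxon N only — an autapomorphy, so it tells us nothing about relationships among taxa.
Trait 5: derived state '+' in Taxon G, Taxon N, Taxon T, and Taxon V only — synapomorphy for {Taxon G, Taxon N, Taxon T, Taxon V}.
Trait 6: derived state '+' in Taxon G and Taxon N only — synapomorphy for {Taxon G, Taxon N}.
Trait 7: derived state '-' in Taxon G, Taxon N, and Taxon V only — synapomorphy for {Taxon G, Taxon N, Taxon V}.
Most parsimonious ingroup topology: (((Taxon T,((Taxon G,Taxon N),Taxon V)),Taxon C),Taxon K).
The clade {Taxon G, Taxon N, Taxon T, Taxon V} is supported by Trait 5: its derived state '+' occurs in exactly those taxa and in no other taxon (including the outgroup).

Trait 5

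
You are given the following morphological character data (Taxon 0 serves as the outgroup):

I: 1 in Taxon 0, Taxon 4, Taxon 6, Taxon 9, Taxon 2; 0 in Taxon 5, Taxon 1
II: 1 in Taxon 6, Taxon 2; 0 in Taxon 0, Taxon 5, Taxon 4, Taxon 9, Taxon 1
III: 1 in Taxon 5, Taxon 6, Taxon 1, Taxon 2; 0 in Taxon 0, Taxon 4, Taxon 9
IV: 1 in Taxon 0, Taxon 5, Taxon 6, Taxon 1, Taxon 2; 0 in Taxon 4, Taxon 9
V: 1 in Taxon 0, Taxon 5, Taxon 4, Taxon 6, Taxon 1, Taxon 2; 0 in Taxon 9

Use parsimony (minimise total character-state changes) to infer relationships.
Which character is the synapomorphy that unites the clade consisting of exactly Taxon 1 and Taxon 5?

Character polarity is set by the outgroup: the derived state is whichever differs from the outgroup's state, so for I, IV, V the derived state is '0', and for the remaining characters it is '1'.
I (derived state '0') is shared by Taxon 1 and Taxon 5 — a synapomorphy uniting that clade.
II (derived state '1') is shared by Taxon 2 and Taxon 6 — a synapomorphy uniting that clade.
Only Taxon 1, Taxon 2, Taxon 5, and Taxon 6 show the derived state '1' for III, supporting them as a clade.
Only Taxon 4 and Taxon 9 show the derived state '0' for IV, supporting them as a clade.
V: derived state '0' in Taxon 9 only — an autapomorphy, so it tells us nothing about relationships among taxa.
Most parsimonious ingroup topology: (((Taxon 5,Taxon 1),(Taxon 6,Taxon 2)),(Taxon 4,Taxon 9)).
The clade {Taxon 1, Taxon 5} is supported by I: its derived state '0' occurs in exactly those taxa and in no other taxon (including the outgroup).

I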